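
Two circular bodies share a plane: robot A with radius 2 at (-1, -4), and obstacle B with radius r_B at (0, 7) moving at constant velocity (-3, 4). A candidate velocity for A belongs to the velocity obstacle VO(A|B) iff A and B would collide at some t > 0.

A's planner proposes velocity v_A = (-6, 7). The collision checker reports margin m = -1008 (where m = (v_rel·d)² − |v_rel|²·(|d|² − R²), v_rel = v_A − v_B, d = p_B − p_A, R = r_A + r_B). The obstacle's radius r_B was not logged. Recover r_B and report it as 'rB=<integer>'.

m = -1008
d = (1, 11);  v_rel = (-3, 3),  |v_rel|² = 18
v_rel×d = (-3)·(11) − (3)·(1) = -36
since m = R²·18 − (-36)²:  R² = (1296 + -1008) / 18 = 16
R = √16 = 4  ⇒  r_B = 4 − 2 = 2

rB=2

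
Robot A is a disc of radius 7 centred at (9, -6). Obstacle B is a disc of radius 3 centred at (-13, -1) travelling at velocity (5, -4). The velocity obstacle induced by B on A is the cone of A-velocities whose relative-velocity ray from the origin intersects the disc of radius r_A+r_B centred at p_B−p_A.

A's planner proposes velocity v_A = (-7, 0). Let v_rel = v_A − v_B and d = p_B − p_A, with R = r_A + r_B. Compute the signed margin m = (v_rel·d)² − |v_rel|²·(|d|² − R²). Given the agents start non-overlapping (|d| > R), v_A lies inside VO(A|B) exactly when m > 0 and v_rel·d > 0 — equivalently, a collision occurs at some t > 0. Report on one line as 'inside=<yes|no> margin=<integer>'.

d = (-22, 5),  |d|² = 509;  R = 7+3 = 10,  c = 509−10² = 409
v_rel = (-12, 4),  |v_rel|² = 160;  v_rel·d = (-12)·(-22) + (4)·(5) = 284
160·t² − 568·t + 409 = 0  ⇒  m = 284² − 160·409 = 15216
m = 15216 > 0,  v_rel·d = 284 > 0  ⇒  inside

inside=yes margin=15216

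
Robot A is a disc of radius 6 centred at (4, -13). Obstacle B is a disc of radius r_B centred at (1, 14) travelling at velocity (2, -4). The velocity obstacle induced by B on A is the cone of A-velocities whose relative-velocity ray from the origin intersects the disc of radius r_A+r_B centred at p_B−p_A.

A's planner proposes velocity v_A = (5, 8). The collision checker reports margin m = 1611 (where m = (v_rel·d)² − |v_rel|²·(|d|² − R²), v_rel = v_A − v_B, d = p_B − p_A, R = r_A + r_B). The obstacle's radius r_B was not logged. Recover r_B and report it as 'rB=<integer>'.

m = 1611
d = (-3, 27);  v_rel = (3, 12),  |v_rel|² = 153
v_rel×d = (3)·(27) − (12)·(-3) = 117
since m = R²·153 − 117²:  R² = (13689 + 1611) / 153 = 100
R = √100 = 10  ⇒  r_B = 10 − 6 = 4

rB=4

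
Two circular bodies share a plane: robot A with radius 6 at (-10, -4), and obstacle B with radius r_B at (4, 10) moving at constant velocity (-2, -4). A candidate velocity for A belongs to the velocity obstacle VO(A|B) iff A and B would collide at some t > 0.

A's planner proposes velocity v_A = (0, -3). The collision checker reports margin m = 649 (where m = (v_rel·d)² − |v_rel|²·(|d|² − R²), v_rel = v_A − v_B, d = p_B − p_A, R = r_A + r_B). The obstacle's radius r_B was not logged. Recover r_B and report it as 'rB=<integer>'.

m = 649
d = (14, 14);  v_rel = (2, 1),  |v_rel|² = 5
v_rel×d = (2)·(14) − (1)·(14) = 14
since m = R²·5 − 14²:  R² = (196 + 649) / 5 = 169
R = √169 = 13  ⇒  r_B = 13 − 6 = 7

rB=7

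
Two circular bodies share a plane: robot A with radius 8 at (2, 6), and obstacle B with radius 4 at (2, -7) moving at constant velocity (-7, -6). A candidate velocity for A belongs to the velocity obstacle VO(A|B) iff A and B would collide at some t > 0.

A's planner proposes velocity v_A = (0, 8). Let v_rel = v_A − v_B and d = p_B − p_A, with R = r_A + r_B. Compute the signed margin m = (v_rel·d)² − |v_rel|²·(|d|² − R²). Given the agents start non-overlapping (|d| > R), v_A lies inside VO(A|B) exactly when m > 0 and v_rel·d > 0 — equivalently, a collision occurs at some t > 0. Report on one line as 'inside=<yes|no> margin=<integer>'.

d = (0, -13),  |d|² = 169;  R = 8+4 = 12,  c = 169−12² = 25
v_rel = (7, 14),  |v_rel|² = 245;  v_rel·d = (7)·(0) + (14)·(-13) = -182
245·t² + 364·t + 25 = 0  ⇒  m = (-182)² − 245·25 = 26999
m = 26999 > 0,  v_rel·d = -182 < 0  ⇒  outside

inside=no margin=26999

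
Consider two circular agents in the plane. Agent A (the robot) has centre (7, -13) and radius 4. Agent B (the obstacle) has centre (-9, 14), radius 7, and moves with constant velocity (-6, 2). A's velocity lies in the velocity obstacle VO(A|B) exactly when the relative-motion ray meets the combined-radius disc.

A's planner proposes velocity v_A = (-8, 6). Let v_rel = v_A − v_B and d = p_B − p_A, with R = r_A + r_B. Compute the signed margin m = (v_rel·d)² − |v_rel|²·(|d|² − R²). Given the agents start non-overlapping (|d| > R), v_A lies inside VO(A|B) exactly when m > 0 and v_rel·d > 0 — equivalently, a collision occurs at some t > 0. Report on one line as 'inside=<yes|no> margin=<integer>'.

d = (-16, 27),  |d|² = 985;  R = 4+7 = 11,  c = 985−11² = 864
v_rel = (-2, 4),  |v_rel|² = 20;  v_rel·d = (-2)·(-16) + (4)·(27) = 140
20·t² − 280·t + 864 = 0  ⇒  m = 140² − 20·864 = 2320
m = 2320 > 0,  v_rel·d = 140 > 0  ⇒  inside

inside=yes margin=2320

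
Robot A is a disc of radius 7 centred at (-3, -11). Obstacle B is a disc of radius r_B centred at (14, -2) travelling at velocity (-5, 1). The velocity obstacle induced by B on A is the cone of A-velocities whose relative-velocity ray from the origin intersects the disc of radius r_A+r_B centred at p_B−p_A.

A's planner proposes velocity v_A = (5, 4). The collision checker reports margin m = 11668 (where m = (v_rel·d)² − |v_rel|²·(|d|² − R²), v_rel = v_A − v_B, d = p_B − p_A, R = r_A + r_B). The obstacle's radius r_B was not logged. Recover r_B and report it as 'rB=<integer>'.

m = 11668
d = (17, 9);  v_rel = (10, 3),  |v_rel|² = 109
v_rel×d = (10)·(9) − (3)·(17) = 39
since m = R²·109 − 39²:  R² = (1521 + 11668) / 109 = 121
R = √121 = 11  ⇒  r_B = 11 − 7 = 4

rB=4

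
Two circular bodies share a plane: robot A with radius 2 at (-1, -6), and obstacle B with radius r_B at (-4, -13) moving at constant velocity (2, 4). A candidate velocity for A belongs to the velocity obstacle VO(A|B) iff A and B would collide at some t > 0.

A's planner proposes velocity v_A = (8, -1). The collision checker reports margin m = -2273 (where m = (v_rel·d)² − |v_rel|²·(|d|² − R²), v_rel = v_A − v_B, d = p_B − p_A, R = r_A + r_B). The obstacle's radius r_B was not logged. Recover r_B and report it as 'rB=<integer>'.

m = -2273
d = (-3, -7);  v_rel = (6, -5),  |v_rel|² = 61
v_rel×d = (6)·(-7) − (-5)·(-3) = -57
since m = R²·61 − (-57)²:  R² = (3249 + -2273) / 61 = 16
R = √16 = 4  ⇒  r_B = 4 − 2 = 2

rB=2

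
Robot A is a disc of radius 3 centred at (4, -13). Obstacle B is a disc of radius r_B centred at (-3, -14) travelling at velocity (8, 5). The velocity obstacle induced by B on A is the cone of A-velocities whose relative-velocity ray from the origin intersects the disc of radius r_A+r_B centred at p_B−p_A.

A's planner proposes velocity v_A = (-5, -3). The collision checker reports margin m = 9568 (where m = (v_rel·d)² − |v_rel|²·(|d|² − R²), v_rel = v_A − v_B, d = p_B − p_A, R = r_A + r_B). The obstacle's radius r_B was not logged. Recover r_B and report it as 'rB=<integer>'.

m = 9568
d = (-7, -1);  v_rel = (-13, -8),  |v_rel|² = 233
v_rel×d = (-13)·(-1) − (-8)·(-7) = -43
since m = R²·233 − (-43)²:  R² = (1849 + 9568) / 233 = 49
R = √49 = 7  ⇒  r_B = 7 − 3 = 4

rB=4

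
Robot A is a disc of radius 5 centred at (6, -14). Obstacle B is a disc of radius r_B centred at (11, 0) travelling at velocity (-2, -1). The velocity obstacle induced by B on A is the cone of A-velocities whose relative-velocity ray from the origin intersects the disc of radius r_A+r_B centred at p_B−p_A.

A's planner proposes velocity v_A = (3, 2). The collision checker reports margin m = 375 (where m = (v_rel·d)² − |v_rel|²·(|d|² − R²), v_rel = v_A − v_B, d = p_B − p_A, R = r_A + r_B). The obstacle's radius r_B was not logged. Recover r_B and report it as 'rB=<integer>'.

m = 375
d = (5, 14);  v_rel = (5, 3),  |v_rel|² = 34
v_rel×d = (5)·(14) − (3)·(5) = 55
since m = R²·34 − 55²:  R² = (3025 + 375) / 34 = 100
R = √100 = 10  ⇒  r_B = 10 − 5 = 5

rB=5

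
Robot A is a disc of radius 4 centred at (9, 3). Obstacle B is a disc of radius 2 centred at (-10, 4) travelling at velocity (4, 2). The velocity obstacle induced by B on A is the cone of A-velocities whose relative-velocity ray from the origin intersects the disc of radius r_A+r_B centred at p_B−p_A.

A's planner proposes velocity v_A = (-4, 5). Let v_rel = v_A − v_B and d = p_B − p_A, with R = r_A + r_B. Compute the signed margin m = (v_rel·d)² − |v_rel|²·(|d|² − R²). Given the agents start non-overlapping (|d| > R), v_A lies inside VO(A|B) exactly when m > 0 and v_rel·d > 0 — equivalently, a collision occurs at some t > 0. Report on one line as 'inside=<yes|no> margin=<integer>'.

d = (-19, 1),  |d|² = 362;  R = 4+2 = 6,  c = 362−6² = 326
v_rel = (-8, 3),  |v_rel|² = 73;  v_rel·d = (-8)·(-19) + (3)·(1) = 155
73·t² − 310·t + 326 = 0  ⇒  m = 155² − 73·326 = 227
m = 227 > 0,  v_rel·d = 155 > 0  ⇒  inside

inside=yes margin=227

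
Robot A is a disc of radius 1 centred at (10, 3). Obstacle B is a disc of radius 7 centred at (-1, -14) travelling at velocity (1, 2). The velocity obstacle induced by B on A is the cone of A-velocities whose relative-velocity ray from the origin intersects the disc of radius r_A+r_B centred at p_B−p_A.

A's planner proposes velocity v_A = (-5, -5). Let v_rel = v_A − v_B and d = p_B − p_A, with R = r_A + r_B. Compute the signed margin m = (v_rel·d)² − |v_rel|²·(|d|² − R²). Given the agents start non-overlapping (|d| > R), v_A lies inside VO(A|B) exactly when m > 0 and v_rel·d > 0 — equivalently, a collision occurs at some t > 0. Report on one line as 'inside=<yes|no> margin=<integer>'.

d = (-11, -17),  |d|² = 410;  R = 1+7 = 8,  c = 410−8² = 346
v_rel = (-6, -7),  |v_rel|² = 85;  v_rel·d = (-6)·(-11) + (-7)·(-17) = 185
85·t² − 370·t + 346 = 0  ⇒  m = 185² − 85·346 = 4815
m = 4815 > 0,  v_rel·d = 185 > 0  ⇒  inside

inside=yes margin=4815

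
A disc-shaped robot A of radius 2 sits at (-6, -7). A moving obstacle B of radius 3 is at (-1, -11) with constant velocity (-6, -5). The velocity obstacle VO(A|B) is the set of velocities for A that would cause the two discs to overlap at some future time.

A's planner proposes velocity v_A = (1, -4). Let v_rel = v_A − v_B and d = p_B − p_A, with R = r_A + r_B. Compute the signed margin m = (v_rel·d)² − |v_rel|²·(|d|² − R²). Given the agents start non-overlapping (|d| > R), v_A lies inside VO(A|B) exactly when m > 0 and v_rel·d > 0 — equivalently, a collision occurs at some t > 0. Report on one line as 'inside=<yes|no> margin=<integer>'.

d = (5, -4),  |d|² = 41;  R = 2+3 = 5,  c = 41−5² = 16
v_rel = (7, 1),  |v_rel|² = 50;  v_rel·d = (7)·(5) + (1)·(-4) = 31
50·t² − 62·t + 16 = 0  ⇒  m = 31² − 50·16 = 161
m = 161 > 0,  v_rel·d = 31 > 0  ⇒  inside

inside=yes margin=161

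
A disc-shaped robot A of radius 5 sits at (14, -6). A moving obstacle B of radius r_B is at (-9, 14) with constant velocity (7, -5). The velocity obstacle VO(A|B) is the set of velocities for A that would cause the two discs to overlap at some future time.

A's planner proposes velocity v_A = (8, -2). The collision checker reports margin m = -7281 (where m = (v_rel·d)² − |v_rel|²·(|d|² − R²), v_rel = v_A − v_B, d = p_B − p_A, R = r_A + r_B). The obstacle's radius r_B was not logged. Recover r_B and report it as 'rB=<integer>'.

m = -7281
d = (-23, 20);  v_rel = (1, 3),  |v_rel|² = 10
v_rel×d = (1)·(20) − (3)·(-23) = 89
since m = R²·10 − 89²:  R² = (7921 + -7281) / 10 = 64
R = √64 = 8  ⇒  r_B = 8 − 5 = 3

rB=3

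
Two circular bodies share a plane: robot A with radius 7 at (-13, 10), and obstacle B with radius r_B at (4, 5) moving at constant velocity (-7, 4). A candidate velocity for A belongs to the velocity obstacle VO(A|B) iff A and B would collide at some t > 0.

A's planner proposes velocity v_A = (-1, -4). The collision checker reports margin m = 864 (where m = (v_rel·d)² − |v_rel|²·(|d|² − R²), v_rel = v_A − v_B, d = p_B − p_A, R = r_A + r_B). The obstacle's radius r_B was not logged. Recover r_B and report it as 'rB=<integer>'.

m = 864
d = (17, -5);  v_rel = (6, -8),  |v_rel|² = 100
v_rel×d = (6)·(-5) − (-8)·(17) = 106
since m = R²·100 − 106²:  R² = (11236 + 864) / 100 = 121
R = √121 = 11  ⇒  r_B = 11 − 7 = 4

rB=4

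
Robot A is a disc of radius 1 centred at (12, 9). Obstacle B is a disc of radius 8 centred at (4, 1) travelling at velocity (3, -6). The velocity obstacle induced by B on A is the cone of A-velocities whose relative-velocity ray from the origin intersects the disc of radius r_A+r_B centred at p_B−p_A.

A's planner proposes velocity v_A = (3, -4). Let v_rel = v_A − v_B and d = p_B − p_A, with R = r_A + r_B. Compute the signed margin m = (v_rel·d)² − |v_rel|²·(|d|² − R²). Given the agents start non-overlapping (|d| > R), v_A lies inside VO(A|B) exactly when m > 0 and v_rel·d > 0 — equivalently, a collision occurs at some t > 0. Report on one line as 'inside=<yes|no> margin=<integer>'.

d = (-8, -8),  |d|² = 128;  R = 1+8 = 9,  c = 128−9² = 47
v_rel = (0, 2),  |v_rel|² = 4;  v_rel·d = (0)·(-8) + (2)·(-8) = -16
4·t² + 32·t + 47 = 0  ⇒  m = (-16)² − 4·47 = 68
m = 68 > 0,  v_rel·d = -16 < 0  ⇒  outside

inside=no margin=68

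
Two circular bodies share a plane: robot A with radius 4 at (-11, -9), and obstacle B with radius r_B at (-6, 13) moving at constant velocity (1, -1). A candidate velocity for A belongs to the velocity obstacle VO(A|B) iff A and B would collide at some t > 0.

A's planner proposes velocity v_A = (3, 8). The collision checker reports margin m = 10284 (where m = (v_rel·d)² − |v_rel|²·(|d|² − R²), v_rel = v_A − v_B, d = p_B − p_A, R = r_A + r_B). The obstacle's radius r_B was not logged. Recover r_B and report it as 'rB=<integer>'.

m = 10284
d = (5, 22);  v_rel = (2, 9),  |v_rel|² = 85
v_rel×d = (2)·(22) − (9)·(5) = -1
since m = R²·85 − (-1)²:  R² = (1 + 10284) / 85 = 121
R = √121 = 11  ⇒  r_B = 11 − 4 = 7

rB=7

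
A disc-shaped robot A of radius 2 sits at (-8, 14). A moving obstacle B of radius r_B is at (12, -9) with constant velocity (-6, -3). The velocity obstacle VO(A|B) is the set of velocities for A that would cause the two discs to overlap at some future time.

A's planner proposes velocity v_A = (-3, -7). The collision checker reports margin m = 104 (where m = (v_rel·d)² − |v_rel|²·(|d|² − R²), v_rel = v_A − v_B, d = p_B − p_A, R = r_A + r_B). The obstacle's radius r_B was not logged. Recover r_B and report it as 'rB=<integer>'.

m = 104
d = (20, -23);  v_rel = (3, -4),  |v_rel|² = 25
v_rel×d = (3)·(-23) − (-4)·(20) = 11
since m = R²·25 − 11²:  R² = (121 + 104) / 25 = 9
R = √9 = 3  ⇒  r_B = 3 − 2 = 1

rB=1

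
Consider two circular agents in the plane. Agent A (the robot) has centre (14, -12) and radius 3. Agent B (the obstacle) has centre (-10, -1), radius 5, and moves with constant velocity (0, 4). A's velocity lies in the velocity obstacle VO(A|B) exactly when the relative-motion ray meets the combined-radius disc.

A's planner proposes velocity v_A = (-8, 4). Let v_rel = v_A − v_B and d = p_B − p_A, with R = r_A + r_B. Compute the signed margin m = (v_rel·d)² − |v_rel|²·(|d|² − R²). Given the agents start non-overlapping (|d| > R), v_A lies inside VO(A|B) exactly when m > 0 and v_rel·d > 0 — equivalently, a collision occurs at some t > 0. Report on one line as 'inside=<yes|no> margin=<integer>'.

d = (-24, 11),  |d|² = 697;  R = 3+5 = 8,  c = 697−8² = 633
v_rel = (-8, 0),  |v_rel|² = 64;  v_rel·d = (-8)·(-24) + (0)·(11) = 192
64·t² − 384·t + 633 = 0  ⇒  m = 192² − 64·633 = -3648
m = -3648 < 0,  v_rel·d = 192 > 0  ⇒  outside

inside=no margin=-3648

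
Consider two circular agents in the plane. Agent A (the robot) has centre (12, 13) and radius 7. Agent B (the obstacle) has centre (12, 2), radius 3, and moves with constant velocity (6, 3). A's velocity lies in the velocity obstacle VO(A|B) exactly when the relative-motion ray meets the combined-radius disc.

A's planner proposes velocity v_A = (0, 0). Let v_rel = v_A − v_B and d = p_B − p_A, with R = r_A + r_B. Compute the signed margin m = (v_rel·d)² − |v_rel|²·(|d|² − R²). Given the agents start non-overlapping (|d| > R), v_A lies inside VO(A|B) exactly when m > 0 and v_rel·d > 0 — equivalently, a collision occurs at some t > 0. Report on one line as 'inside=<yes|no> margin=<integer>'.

d = (0, -11),  |d|² = 121;  R = 7+3 = 10,  c = 121−10² = 21
v_rel = (-6, -3),  |v_rel|² = 45;  v_rel·d = (-6)·(0) + (-3)·(-11) = 33
45·t² − 66·t + 21 = 0  ⇒  m = 33² − 45·21 = 144
m = 144 > 0,  v_rel·d = 33 > 0  ⇒  inside

inside=yes margin=144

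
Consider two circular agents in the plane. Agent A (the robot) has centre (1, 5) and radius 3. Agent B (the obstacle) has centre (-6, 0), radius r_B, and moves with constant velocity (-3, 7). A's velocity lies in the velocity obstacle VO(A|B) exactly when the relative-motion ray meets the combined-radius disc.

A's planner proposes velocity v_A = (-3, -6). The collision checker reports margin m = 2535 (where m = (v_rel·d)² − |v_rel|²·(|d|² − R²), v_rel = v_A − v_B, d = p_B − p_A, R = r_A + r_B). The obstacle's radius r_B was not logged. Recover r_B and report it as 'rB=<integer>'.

m = 2535
d = (-7, -5);  v_rel = (0, -13),  |v_rel|² = 169
v_rel×d = (0)·(-5) − (-13)·(-7) = -91
since m = R²·169 − (-91)²:  R² = (8281 + 2535) / 169 = 64
R = √64 = 8  ⇒  r_B = 8 − 3 = 5

rB=5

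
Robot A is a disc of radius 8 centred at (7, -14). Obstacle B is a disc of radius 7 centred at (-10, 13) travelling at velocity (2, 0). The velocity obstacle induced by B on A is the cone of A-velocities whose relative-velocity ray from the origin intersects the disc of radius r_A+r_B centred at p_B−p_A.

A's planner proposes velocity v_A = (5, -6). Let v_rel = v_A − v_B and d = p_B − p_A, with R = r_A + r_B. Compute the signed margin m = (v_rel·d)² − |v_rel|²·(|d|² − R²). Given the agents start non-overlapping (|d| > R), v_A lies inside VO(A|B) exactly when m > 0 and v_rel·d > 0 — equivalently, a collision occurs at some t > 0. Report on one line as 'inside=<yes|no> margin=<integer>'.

d = (-17, 27),  |d|² = 1018;  R = 8+7 = 15,  c = 1018−15² = 793
v_rel = (3, -6),  |v_rel|² = 45;  v_rel·d = (3)·(-17) + (-6)·(27) = -213
45·t² + 426·t + 793 = 0  ⇒  m = (-213)² − 45·793 = 9684
m = 9684 > 0,  v_rel·d = -213 < 0  ⇒  outside

inside=no margin=9684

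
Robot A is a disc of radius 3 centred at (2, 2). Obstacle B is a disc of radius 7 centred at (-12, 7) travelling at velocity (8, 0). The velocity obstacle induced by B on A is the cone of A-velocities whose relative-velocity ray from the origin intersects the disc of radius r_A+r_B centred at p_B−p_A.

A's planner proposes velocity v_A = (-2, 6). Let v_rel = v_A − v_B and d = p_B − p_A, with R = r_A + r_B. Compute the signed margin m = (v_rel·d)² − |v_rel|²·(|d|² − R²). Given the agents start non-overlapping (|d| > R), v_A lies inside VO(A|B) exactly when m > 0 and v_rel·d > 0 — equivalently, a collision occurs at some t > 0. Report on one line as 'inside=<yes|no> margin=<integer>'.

d = (-14, 5),  |d|² = 221;  R = 3+7 = 10,  c = 221−10² = 121
v_rel = (-10, 6),  |v_rel|² = 136;  v_rel·d = (-10)·(-14) + (6)·(5) = 170
136·t² − 340·t + 121 = 0  ⇒  m = 170² − 136·121 = 12444
m = 12444 > 0,  v_rel·d = 170 > 0  ⇒  inside

inside=yes margin=12444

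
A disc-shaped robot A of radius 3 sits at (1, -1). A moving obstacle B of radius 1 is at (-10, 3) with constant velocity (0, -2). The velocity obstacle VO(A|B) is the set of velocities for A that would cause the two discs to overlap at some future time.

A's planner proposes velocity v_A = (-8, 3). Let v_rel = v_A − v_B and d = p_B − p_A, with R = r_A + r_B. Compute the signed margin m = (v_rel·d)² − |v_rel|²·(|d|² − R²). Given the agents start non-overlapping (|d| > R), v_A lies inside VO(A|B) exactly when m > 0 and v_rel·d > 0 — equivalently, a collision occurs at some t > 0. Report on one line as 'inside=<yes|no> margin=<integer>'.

d = (-11, 4),  |d|² = 137;  R = 3+1 = 4,  c = 137−4² = 121
v_rel = (-8, 5),  |v_rel|² = 89;  v_rel·d = (-8)·(-11) + (5)·(4) = 108
89·t² − 216·t + 121 = 0  ⇒  m = 108² − 89·121 = 895
m = 895 > 0,  v_rel·d = 108 > 0  ⇒  inside

inside=yes margin=895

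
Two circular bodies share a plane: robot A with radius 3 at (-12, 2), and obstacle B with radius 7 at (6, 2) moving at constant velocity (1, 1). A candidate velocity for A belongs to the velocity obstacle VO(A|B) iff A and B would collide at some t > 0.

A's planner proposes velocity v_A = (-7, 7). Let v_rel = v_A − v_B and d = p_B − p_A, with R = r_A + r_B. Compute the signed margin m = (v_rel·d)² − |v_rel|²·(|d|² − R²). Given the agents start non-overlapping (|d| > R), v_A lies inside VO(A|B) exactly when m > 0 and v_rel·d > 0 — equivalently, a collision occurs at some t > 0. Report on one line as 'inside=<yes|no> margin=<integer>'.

d = (18, 0),  |d|² = 324;  R = 3+7 = 10,  c = 324−10² = 224
v_rel = (-8, 6),  |v_rel|² = 100;  v_rel·d = (-8)·(18) + (6)·(0) = -144
100·t² + 288·t + 224 = 0  ⇒  m = (-144)² − 100·224 = -1664
m = -1664 < 0,  v_rel·d = -144 < 0  ⇒  outside

inside=no margin=-1664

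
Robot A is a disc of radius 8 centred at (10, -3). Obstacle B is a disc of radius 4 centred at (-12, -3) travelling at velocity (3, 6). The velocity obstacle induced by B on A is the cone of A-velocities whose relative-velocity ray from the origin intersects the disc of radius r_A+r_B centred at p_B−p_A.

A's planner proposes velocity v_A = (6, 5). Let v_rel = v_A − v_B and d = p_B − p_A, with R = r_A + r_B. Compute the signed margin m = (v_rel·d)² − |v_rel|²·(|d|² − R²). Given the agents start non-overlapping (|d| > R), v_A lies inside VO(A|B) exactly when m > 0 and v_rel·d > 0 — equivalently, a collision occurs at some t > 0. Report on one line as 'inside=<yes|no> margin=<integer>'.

d = (-22, 0),  |d|² = 484;  R = 8+4 = 12,  c = 484−12² = 340
v_rel = (3, -1),  |v_rel|² = 10;  v_rel·d = (3)·(-22) + (-1)·(0) = -66
10·t² + 132·t + 340 = 0  ⇒  m = (-66)² − 10·340 = 956
m = 956 > 0,  v_rel·d = -66 < 0  ⇒  outside

inside=no margin=956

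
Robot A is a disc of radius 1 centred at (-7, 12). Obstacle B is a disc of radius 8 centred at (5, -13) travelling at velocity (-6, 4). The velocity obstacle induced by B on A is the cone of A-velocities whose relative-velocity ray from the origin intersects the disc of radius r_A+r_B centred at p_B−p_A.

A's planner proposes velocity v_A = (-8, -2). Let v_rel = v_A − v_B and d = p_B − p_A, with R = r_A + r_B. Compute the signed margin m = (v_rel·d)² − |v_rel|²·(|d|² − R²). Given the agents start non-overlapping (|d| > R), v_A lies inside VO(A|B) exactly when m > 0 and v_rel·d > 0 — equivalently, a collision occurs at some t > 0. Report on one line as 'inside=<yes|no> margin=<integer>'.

d = (12, -25),  |d|² = 769;  R = 1+8 = 9,  c = 769−9² = 688
v_rel = (-2, -6),  |v_rel|² = 40;  v_rel·d = (-2)·(12) + (-6)·(-25) = 126
40·t² − 252·t + 688 = 0  ⇒  m = 126² − 40·688 = -11644
m = -11644 < 0,  v_rel·d = 126 > 0  ⇒  outside

inside=no margin=-11644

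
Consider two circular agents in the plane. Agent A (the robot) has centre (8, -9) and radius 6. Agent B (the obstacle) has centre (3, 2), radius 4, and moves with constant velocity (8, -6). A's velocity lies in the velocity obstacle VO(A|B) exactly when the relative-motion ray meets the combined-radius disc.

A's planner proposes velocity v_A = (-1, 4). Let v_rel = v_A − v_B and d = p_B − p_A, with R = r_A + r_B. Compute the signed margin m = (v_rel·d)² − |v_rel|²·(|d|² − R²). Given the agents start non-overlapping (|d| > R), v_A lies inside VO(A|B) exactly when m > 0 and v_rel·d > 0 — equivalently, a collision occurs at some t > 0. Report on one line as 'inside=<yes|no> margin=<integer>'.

d = (-5, 11),  |d|² = 146;  R = 6+4 = 10,  c = 146−10² = 46
v_rel = (-9, 10),  |v_rel|² = 181;  v_rel·d = (-9)·(-5) + (10)·(11) = 155
181·t² − 310·t + 46 = 0  ⇒  m = 155² − 181·46 = 15699
m = 15699 > 0,  v_rel·d = 155 > 0  ⇒  inside

inside=yes margin=15699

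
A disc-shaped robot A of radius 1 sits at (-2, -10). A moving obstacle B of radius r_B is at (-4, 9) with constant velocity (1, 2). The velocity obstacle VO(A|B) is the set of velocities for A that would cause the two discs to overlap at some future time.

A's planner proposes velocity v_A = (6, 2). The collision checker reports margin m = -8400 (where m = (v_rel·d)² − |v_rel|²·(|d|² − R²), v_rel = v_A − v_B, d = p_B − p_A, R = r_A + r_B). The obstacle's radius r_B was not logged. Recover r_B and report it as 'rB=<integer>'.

m = -8400
d = (-2, 19);  v_rel = (5, 0),  |v_rel|² = 25
v_rel×d = (5)·(19) − (0)·(-2) = 95
since m = R²·25 − 95²:  R² = (9025 + -8400) / 25 = 25
R = √25 = 5  ⇒  r_B = 5 − 1 = 4

rB=4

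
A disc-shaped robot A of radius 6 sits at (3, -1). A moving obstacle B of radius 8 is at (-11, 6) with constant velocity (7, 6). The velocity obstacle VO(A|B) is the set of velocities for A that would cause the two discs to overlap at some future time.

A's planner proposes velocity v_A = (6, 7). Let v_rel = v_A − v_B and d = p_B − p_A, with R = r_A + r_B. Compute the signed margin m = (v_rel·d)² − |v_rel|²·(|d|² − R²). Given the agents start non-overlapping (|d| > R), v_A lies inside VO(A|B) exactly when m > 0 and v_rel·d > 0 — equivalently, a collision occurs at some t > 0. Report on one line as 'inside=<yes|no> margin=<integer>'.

d = (-14, 7),  |d|² = 245;  R = 6+8 = 14,  c = 245−14² = 49
v_rel = (-1, 1),  |v_rel|² = 2;  v_rel·d = (-1)·(-14) + (1)·(7) = 21
2·t² − 42·t + 49 = 0  ⇒  m = 21² − 2·49 = 343
m = 343 > 0,  v_rel·d = 21 > 0  ⇒  inside

inside=yes margin=343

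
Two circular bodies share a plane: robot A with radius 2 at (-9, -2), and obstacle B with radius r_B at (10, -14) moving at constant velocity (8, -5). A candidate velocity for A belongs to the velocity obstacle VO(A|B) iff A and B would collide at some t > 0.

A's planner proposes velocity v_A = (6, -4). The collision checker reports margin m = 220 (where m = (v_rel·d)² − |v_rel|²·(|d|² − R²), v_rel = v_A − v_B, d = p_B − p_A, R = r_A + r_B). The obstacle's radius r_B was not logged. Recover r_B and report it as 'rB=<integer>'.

m = 220
d = (19, -12);  v_rel = (-2, 1),  |v_rel|² = 5
v_rel×d = (-2)·(-12) − (1)·(19) = 5
since m = R²·5 − 5²:  R² = (25 + 220) / 5 = 49
R = √49 = 7  ⇒  r_B = 7 − 2 = 5

rB=5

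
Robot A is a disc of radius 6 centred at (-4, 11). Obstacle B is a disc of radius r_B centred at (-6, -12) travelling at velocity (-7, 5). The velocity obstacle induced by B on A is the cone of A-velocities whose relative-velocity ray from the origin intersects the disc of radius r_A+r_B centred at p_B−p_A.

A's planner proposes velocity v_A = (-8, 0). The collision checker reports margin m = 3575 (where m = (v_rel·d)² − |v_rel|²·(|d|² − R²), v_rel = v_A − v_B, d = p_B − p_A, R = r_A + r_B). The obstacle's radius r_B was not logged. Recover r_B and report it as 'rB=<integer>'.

m = 3575
d = (-2, -23);  v_rel = (-1, -5),  |v_rel|² = 26
v_rel×d = (-1)·(-23) − (-5)·(-2) = 13
since m = R²·26 − 13²:  R² = (169 + 3575) / 26 = 144
R = √144 = 12  ⇒  r_B = 12 − 6 = 6

rB=6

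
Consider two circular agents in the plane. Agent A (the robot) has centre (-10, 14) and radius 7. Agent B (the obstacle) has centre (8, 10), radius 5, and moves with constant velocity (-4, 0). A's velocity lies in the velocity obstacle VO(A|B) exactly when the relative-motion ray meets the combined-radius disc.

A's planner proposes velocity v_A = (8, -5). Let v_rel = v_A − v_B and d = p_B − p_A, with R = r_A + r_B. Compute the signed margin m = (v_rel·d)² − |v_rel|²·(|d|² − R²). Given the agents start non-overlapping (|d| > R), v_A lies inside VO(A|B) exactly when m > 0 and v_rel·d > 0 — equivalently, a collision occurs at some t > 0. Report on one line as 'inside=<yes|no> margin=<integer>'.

d = (18, -4),  |d|² = 340;  R = 7+5 = 12,  c = 340−12² = 196
v_rel = (12, -5),  |v_rel|² = 169;  v_rel·d = (12)·(18) + (-5)·(-4) = 236
169·t² − 472·t + 196 = 0  ⇒  m = 236² − 169·196 = 22572
m = 22572 > 0,  v_rel·d = 236 > 0  ⇒  inside

inside=yes margin=22572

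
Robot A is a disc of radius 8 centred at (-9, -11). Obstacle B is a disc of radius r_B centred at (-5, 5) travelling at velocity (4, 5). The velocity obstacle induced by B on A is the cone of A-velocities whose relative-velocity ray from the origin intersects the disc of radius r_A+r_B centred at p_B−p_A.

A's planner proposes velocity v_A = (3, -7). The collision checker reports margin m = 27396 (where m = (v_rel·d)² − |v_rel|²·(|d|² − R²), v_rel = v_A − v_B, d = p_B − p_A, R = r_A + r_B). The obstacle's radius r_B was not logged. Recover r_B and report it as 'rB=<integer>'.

m = 27396
d = (4, 16);  v_rel = (-1, -12),  |v_rel|² = 145
v_rel×d = (-1)·(16) − (-12)·(4) = 32
since m = R²·145 − 32²:  R² = (1024 + 27396) / 145 = 196
R = √196 = 14  ⇒  r_B = 14 − 8 = 6

rB=6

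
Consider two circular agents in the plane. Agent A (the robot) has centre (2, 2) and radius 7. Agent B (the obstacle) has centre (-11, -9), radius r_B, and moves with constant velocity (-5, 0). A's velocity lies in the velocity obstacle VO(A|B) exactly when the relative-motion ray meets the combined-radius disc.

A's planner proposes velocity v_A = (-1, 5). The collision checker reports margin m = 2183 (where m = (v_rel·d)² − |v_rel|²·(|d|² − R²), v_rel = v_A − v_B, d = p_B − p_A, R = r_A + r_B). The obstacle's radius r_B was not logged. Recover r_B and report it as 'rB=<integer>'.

m = 2183
d = (-13, -11);  v_rel = (4, 5),  |v_rel|² = 41
v_rel×d = (4)·(-11) − (5)·(-13) = 21
since m = R²·41 − 21²:  R² = (441 + 2183) / 41 = 64
R = √64 = 8  ⇒  r_B = 8 − 7 = 1

rB=1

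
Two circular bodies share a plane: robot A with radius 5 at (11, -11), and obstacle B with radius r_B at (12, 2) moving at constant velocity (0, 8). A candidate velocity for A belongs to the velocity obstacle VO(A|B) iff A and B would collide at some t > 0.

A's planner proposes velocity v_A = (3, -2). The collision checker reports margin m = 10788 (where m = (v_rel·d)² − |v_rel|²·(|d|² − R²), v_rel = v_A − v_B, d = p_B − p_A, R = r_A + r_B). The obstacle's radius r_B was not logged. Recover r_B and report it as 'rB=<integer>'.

m = 10788
d = (1, 13);  v_rel = (3, -10),  |v_rel|² = 109
v_rel×d = (3)·(13) − (-10)·(1) = 49
since m = R²·109 − 49²:  R² = (2401 + 10788) / 109 = 121
R = √121 = 11  ⇒  r_B = 11 − 5 = 6

rB=6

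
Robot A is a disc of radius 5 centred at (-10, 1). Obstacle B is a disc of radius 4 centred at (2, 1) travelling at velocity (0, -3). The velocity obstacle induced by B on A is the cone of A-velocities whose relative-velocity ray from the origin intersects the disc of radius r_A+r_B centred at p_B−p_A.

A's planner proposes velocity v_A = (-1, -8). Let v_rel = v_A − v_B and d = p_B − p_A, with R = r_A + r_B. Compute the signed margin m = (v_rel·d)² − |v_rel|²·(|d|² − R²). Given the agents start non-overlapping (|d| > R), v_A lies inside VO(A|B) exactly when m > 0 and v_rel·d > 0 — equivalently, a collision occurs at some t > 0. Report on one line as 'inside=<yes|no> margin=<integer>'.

d = (12, 0),  |d|² = 144;  R = 5+4 = 9,  c = 144−9² = 63
v_rel = (-1, -5),  |v_rel|² = 26;  v_rel·d = (-1)·(12) + (-5)·(0) = -12
26·t² + 24·t + 63 = 0  ⇒  m = (-12)² − 26·63 = -1494
m = -1494 < 0,  v_rel·d = -12 < 0  ⇒  outside

inside=no margin=-1494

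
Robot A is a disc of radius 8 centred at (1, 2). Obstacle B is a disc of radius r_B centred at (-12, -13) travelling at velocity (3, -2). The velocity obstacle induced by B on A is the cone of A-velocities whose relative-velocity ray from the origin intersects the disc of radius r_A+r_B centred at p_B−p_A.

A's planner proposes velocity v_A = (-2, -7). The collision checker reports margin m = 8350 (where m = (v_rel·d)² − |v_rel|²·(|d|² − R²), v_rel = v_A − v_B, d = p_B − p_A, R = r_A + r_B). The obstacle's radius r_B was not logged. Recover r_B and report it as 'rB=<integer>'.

m = 8350
d = (-13, -15);  v_rel = (-5, -5),  |v_rel|² = 50
v_rel×d = (-5)·(-15) − (-5)·(-13) = 10
since m = R²·50 − 10²:  R² = (100 + 8350) / 50 = 169
R = √169 = 13  ⇒  r_B = 13 − 8 = 5

rB=5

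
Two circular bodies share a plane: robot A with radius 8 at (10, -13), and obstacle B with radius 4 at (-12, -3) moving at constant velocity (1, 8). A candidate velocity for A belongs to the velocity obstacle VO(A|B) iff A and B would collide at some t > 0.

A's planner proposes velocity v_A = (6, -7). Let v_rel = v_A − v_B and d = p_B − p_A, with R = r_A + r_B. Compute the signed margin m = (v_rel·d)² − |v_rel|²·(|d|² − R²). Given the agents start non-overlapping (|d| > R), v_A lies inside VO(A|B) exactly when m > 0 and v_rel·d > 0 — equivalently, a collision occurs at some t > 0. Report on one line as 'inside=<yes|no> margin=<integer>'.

d = (-22, 10),  |d|² = 584;  R = 8+4 = 12,  c = 584−12² = 440
v_rel = (5, -15),  |v_rel|² = 250;  v_rel·d = (5)·(-22) + (-15)·(10) = -260
250·t² + 520·t + 440 = 0  ⇒  m = (-260)² − 250·440 = -42400
m = -42400 < 0,  v_rel·d = -260 < 0  ⇒  outside

inside=no margin=-42400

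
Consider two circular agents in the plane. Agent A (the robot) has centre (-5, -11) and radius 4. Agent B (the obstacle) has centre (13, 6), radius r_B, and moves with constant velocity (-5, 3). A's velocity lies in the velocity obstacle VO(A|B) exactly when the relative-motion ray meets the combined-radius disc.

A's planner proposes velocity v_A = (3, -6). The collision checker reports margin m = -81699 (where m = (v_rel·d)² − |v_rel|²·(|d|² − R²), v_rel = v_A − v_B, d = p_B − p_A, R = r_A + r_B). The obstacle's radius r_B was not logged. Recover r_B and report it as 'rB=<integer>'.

m = -81699
d = (18, 17);  v_rel = (8, -9),  |v_rel|² = 145
v_rel×d = (8)·(17) − (-9)·(18) = 298
since m = R²·145 − 298²:  R² = (88804 + -81699) / 145 = 49
R = √49 = 7  ⇒  r_B = 7 − 4 = 3

rB=3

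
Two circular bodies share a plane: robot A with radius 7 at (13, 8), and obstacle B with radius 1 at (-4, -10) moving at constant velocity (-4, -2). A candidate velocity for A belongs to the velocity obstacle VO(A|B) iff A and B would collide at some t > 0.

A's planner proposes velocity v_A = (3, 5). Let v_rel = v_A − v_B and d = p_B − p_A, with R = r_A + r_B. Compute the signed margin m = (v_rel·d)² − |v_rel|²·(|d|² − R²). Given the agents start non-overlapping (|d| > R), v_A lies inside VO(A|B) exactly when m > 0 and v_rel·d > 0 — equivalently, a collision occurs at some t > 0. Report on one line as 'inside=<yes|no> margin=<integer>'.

d = (-17, -18),  |d|² = 613;  R = 7+1 = 8,  c = 613−8² = 549
v_rel = (7, 7),  |v_rel|² = 98;  v_rel·d = (7)·(-17) + (7)·(-18) = -245
98·t² + 490·t + 549 = 0  ⇒  m = (-245)² − 98·549 = 6223
m = 6223 > 0,  v_rel·d = -245 < 0  ⇒  outside

inside=no margin=6223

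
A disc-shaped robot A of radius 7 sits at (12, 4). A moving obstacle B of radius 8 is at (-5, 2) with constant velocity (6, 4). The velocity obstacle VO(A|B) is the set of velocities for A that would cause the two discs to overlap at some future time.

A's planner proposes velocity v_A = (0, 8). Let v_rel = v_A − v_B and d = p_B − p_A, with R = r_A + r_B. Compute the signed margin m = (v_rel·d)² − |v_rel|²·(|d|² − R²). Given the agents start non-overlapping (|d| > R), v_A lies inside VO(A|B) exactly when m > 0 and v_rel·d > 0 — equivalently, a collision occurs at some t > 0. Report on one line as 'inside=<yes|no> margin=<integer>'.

d = (-17, -2),  |d|² = 293;  R = 7+8 = 15,  c = 293−15² = 68
v_rel = (-6, 4),  |v_rel|² = 52;  v_rel·d = (-6)·(-17) + (4)·(-2) = 94
52·t² − 188·t + 68 = 0  ⇒  m = 94² − 52·68 = 5300
m = 5300 > 0,  v_rel·d = 94 > 0  ⇒  inside

inside=yes margin=5300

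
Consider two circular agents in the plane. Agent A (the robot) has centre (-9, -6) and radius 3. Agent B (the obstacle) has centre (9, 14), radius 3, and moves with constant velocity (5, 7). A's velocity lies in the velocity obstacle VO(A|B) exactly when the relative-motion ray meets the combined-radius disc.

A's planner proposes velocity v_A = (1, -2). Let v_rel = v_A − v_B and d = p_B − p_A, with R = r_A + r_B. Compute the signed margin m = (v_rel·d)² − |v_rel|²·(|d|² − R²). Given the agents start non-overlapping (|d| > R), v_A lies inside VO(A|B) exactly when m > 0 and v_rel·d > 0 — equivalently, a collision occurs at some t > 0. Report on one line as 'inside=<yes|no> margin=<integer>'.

d = (18, 20),  |d|² = 724;  R = 3+3 = 6,  c = 724−6² = 688
v_rel = (-4, -9),  |v_rel|² = 97;  v_rel·d = (-4)·(18) + (-9)·(20) = -252
97·t² + 504·t + 688 = 0  ⇒  m = (-252)² − 97·688 = -3232
m = -3232 < 0,  v_rel·d = -252 < 0  ⇒  outside

inside=no margin=-3232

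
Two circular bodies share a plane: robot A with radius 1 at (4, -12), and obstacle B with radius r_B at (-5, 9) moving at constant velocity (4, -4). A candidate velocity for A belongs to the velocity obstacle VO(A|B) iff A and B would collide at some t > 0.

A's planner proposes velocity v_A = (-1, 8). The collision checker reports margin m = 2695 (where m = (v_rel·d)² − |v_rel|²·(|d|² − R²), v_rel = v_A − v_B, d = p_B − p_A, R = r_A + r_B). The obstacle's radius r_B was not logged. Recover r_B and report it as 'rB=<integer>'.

m = 2695
d = (-9, 21);  v_rel = (-5, 12),  |v_rel|² = 169
v_rel×d = (-5)·(21) − (12)·(-9) = 3
since m = R²·169 − 3²:  R² = (9 + 2695) / 169 = 16
R = √16 = 4  ⇒  r_B = 4 − 1 = 3

rB=3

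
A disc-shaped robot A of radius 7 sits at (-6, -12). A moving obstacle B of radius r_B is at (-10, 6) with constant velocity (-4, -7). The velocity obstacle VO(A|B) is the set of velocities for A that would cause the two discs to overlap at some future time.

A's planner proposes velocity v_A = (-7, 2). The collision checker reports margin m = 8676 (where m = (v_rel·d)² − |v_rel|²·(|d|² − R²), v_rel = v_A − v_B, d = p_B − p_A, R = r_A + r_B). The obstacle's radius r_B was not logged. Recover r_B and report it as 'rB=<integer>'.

m = 8676
d = (-4, 18);  v_rel = (-3, 9),  |v_rel|² = 90
v_rel×d = (-3)·(18) − (9)·(-4) = -18
since m = R²·90 − (-18)²:  R² = (324 + 8676) / 90 = 100
R = √100 = 10  ⇒  r_B = 10 − 7 = 3

rB=3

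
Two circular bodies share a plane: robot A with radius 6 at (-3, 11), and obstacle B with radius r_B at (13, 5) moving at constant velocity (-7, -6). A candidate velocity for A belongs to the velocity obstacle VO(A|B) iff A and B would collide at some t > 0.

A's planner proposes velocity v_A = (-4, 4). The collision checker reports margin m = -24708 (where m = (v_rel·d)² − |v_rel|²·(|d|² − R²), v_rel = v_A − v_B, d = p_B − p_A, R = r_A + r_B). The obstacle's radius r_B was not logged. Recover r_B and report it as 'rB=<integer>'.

m = -24708
d = (16, -6);  v_rel = (3, 10),  |v_rel|² = 109
v_rel×d = (3)·(-6) − (10)·(16) = -178
since m = R²·109 − (-178)²:  R² = (31684 + -24708) / 109 = 64
R = √64 = 8  ⇒  r_B = 8 − 6 = 2

rB=2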